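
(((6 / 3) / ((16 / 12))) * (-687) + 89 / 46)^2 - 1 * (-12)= 1057958.41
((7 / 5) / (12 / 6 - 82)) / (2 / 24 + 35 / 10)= -0.00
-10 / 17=-0.59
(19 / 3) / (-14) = -19 / 42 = -0.45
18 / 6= 3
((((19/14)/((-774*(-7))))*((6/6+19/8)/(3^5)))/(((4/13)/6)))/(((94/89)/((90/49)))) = 109915/931664832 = 0.00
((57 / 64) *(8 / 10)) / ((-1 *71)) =-57 / 5680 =-0.01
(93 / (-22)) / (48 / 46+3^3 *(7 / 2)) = -713 / 16115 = -0.04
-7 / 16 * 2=-7 / 8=-0.88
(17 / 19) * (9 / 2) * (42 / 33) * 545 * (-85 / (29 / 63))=-3125686725 / 6061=-515704.79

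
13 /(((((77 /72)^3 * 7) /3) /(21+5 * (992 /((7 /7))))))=72506783232 /3195731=22688.64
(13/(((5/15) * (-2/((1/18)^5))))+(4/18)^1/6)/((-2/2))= -46643/1259712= -0.04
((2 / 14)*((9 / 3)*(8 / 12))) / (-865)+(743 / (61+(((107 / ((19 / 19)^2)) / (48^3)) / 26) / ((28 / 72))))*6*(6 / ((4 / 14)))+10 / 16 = 1535.34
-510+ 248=-262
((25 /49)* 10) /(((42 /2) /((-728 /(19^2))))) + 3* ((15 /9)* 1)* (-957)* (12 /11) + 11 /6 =-5218.66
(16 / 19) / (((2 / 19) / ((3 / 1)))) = 24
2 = 2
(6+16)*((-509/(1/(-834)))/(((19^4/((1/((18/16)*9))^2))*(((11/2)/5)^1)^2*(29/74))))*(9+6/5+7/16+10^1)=2766058455680/90918836613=30.42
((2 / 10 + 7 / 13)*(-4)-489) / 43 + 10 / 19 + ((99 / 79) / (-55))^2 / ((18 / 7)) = -36172978207 / 3314283050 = -10.91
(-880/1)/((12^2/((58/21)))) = -3190/189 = -16.88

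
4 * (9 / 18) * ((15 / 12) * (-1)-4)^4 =194481 / 128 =1519.38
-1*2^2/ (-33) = 4/ 33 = 0.12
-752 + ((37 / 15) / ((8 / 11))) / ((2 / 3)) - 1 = -59833 / 80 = -747.91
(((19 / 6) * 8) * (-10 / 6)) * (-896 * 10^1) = 3404800 / 9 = 378311.11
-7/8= -0.88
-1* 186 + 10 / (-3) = -568 / 3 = -189.33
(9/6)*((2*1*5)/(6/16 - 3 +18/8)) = -40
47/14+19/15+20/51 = 5.02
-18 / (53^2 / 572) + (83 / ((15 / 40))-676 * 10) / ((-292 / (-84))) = -386461016 / 205057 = -1884.65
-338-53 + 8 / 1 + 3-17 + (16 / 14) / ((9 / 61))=-24523 / 63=-389.25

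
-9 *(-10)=90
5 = 5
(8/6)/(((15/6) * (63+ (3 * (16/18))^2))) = 24/3155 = 0.01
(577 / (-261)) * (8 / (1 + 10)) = -4616 / 2871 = -1.61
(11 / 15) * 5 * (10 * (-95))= -10450 / 3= -3483.33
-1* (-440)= 440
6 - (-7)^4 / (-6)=2437 / 6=406.17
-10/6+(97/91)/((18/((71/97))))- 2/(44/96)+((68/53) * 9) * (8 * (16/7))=195919595/954954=205.16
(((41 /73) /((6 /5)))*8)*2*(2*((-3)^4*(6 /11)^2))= 3188160 /8833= 360.94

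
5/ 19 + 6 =119/ 19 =6.26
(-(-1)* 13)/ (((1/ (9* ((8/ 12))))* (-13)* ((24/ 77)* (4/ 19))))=-91.44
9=9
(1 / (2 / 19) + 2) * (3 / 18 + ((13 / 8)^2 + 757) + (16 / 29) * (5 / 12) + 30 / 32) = 8751.21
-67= -67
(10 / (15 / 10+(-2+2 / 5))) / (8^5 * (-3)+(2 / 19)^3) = 171475 / 168566782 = 0.00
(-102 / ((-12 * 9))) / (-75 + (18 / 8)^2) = -136 / 10071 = -0.01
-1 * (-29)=29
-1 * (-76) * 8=608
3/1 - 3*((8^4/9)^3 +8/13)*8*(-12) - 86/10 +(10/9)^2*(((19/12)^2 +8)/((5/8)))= 1286428613614094/47385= 27148435446.11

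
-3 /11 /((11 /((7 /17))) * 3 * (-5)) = 0.00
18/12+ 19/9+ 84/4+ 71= 1721/18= 95.61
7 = 7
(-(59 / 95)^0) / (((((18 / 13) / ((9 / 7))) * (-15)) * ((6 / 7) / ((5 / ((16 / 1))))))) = 13 / 576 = 0.02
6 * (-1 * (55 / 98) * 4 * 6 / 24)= -165 / 49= -3.37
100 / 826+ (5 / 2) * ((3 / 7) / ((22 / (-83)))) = -71255 / 18172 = -3.92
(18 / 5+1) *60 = 276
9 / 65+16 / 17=1193 / 1105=1.08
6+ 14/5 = 44/5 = 8.80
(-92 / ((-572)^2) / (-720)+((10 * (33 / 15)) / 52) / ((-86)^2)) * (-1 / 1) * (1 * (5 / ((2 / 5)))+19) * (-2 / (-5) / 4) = -43901249 / 241985286400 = -0.00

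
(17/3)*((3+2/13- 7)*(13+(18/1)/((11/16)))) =-366350/429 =-853.96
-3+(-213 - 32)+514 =266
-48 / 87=-16 / 29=-0.55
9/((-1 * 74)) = -9/74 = -0.12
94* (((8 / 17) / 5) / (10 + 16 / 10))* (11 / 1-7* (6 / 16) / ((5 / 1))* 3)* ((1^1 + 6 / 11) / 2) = 611 / 110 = 5.55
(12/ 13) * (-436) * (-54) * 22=6215616/ 13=478124.31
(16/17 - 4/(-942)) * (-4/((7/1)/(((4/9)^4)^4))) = -130051609722880/103859928564956836209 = -0.00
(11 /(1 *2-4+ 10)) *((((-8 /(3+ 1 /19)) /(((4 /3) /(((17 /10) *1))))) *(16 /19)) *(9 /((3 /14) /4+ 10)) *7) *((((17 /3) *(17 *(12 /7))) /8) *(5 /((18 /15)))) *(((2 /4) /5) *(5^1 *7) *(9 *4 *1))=-262750.86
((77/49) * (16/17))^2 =30976/14161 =2.19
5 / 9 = 0.56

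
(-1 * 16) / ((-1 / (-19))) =-304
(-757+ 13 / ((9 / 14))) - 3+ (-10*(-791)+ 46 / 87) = 7170.75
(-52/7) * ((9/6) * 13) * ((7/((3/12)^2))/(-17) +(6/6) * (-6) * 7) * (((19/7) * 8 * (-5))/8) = -11366940/119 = -95520.50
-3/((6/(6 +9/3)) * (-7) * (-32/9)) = -81/448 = -0.18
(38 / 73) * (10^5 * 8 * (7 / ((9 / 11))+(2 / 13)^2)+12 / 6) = 396689715596 / 111033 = 3572719.06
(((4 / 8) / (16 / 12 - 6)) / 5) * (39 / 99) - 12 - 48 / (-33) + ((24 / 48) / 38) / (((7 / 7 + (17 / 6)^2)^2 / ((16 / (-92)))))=-10.55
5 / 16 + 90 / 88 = 235 / 176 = 1.34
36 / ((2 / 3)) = 54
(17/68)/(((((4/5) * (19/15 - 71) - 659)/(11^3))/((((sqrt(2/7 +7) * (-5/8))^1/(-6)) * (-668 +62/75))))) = 166501445 * sqrt(357)/36025248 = 87.33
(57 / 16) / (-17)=-0.21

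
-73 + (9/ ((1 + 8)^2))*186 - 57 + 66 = -130/ 3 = -43.33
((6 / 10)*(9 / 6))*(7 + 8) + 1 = 29 / 2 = 14.50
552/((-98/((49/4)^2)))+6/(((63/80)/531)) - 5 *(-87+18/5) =101289/28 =3617.46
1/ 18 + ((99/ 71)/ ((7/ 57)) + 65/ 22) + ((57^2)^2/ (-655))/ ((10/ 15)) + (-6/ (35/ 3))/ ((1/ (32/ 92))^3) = -18946893904092361/ 784235300310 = -24159.71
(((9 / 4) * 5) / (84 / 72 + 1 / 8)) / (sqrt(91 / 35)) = 270 * sqrt(65) / 403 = 5.40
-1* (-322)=322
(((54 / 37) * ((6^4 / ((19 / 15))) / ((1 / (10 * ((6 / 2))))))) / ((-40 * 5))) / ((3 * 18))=-2916 / 703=-4.15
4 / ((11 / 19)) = 76 / 11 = 6.91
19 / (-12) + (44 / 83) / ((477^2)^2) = -27213472030243 / 17187456019212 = -1.58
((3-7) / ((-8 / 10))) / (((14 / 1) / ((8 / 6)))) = 10 / 21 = 0.48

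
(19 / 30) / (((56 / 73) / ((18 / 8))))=1.86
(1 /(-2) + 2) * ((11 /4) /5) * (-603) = -497.48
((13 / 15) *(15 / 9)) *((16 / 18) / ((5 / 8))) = 832 / 405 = 2.05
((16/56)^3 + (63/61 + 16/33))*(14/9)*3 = 2127938/295911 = 7.19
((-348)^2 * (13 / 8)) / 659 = 196794 / 659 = 298.63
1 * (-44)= -44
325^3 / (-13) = -2640625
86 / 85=1.01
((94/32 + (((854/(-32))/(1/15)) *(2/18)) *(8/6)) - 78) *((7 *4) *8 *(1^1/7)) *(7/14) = -19349/9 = -2149.89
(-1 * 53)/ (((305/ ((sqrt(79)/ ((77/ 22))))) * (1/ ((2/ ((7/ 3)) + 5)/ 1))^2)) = -178186 * sqrt(79)/ 104615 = -15.14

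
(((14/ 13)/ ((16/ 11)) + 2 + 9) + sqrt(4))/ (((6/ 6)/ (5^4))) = 893125/ 104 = 8587.74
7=7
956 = 956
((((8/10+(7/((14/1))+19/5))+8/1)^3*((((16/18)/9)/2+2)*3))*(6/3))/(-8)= -186591553/54000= -3455.40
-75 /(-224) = 75 /224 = 0.33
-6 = -6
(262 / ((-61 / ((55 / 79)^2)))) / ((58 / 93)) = -36853575 / 11040329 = -3.34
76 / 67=1.13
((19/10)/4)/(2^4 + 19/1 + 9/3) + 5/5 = 81/80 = 1.01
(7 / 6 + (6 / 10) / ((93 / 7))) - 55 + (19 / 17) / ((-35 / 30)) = -6058757 / 110670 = -54.75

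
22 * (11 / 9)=242 / 9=26.89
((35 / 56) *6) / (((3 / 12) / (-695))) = -10425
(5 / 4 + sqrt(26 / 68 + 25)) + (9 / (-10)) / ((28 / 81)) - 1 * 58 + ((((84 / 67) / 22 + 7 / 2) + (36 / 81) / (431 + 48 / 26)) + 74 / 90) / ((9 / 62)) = -548885805773 / 18811241064 + sqrt(29342) / 34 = -24.14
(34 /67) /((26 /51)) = 867 /871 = 1.00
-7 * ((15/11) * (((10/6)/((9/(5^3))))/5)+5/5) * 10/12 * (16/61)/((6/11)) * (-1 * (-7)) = -709520/4941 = -143.60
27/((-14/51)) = -1377/14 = -98.36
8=8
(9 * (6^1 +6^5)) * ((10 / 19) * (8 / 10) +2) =3221748 / 19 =169565.68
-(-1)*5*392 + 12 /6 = 1962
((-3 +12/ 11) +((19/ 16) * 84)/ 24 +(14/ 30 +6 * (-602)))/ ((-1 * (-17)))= -19057031/ 89760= -212.31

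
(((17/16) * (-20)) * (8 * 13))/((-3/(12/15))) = 589.33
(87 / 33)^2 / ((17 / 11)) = 841 / 187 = 4.50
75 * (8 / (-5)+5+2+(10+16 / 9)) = 3865 / 3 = 1288.33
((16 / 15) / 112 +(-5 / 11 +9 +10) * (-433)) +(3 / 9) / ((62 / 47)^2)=-8029.98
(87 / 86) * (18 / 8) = 783 / 344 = 2.28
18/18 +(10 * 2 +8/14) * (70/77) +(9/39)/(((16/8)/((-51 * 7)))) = -43025/2002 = -21.49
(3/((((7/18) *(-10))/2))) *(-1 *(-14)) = -108/5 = -21.60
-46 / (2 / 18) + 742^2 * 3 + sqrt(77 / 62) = sqrt(4774) / 62 + 1651278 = 1651279.11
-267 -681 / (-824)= -219327 / 824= -266.17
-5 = -5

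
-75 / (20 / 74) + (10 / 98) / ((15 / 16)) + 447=49865 / 294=169.61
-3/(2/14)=-21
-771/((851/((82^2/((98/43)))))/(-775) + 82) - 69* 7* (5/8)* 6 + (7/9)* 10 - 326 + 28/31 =-7306755840952561/3417611467572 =-2137.97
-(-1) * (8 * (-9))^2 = 5184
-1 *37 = -37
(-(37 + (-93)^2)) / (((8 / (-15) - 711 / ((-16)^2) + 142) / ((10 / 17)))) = -333542400 / 9053639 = -36.84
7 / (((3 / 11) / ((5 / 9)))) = 385 / 27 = 14.26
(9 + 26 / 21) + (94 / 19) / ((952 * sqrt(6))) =47 * sqrt(6) / 54264 + 215 / 21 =10.24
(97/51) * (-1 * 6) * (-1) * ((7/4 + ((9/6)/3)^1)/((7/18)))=7857/119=66.03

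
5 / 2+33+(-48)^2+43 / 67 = 313579 / 134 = 2340.14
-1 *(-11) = 11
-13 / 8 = -1.62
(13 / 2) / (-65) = -1 / 10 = -0.10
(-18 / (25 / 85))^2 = 93636 / 25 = 3745.44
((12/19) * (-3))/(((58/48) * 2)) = -432/551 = -0.78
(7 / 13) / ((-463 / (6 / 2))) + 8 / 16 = 5977 / 12038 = 0.50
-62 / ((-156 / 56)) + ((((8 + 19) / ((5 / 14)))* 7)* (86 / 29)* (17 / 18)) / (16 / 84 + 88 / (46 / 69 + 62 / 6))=2298401 / 11310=203.22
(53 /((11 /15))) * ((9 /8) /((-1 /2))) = -7155 /44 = -162.61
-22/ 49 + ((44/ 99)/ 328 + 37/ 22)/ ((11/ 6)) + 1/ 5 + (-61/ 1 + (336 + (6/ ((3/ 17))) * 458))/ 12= 19270916183/ 14585340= 1321.25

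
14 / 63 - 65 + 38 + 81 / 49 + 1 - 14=-16813 / 441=-38.12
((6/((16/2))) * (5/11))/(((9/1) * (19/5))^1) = 25/2508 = 0.01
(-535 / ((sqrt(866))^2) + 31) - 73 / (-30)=213137 / 6495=32.82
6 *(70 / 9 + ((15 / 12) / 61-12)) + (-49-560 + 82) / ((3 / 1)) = -24507 / 122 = -200.88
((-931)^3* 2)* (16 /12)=-2151878642.67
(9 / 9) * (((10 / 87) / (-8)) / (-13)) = 5 / 4524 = 0.00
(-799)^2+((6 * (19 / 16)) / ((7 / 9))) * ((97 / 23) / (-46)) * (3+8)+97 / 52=491706092765 / 770224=638393.63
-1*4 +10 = 6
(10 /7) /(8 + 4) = 5 /42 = 0.12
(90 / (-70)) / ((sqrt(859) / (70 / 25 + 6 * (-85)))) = 22.25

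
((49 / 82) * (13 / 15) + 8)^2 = 109767529 / 1512900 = 72.55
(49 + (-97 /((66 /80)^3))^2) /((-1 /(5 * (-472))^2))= -215000739814406977600 /1291467969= -166477795017.16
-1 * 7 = -7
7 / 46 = 0.15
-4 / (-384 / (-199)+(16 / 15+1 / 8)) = -95520 / 74537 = -1.28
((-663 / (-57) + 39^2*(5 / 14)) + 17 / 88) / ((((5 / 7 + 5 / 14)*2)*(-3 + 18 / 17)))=-110435009 / 827640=-133.43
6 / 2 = 3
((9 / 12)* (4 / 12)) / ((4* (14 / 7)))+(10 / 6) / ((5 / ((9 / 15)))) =37 / 160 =0.23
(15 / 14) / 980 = 3 / 2744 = 0.00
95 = 95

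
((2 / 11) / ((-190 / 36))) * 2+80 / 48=5009 / 3135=1.60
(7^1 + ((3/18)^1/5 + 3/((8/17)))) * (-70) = -11263/12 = -938.58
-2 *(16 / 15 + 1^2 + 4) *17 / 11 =-3094 / 165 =-18.75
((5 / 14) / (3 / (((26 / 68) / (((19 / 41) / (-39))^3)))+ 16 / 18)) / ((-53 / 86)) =-1269651979245 / 1947427012594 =-0.65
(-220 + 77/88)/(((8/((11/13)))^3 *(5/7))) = -0.36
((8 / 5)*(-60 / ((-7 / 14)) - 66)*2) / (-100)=-216 / 125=-1.73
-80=-80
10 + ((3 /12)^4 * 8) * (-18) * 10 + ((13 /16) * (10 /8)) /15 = 853 /192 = 4.44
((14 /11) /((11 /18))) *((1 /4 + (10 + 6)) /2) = 4095 /242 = 16.92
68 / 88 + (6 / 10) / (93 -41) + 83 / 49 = 347287 / 140140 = 2.48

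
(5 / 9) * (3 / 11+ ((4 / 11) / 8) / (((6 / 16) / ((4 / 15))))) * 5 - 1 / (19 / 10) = 5435 / 16929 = 0.32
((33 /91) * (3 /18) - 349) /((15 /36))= -381042 /455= -837.45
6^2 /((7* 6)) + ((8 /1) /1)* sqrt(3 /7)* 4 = 6 /7 + 32* sqrt(21) /7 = 21.81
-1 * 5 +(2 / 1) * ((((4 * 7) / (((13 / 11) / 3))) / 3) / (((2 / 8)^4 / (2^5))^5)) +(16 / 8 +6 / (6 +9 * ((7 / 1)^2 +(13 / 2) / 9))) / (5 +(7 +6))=185515510948387398044095930 / 106119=1748183746062320583911.42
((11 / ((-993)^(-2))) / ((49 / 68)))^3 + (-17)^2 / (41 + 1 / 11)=181358835851754745483831391387 / 53177348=3410452808811653140051.88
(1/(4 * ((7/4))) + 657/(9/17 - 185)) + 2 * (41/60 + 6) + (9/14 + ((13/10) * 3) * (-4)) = -235631/47040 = -5.01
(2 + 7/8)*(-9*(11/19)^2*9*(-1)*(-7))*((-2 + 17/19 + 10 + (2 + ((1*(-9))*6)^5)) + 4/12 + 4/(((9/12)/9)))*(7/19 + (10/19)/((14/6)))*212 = 4117120086299989032/130321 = 31592146210510.88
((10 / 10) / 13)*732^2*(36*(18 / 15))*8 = 925903872 / 65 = 14244674.95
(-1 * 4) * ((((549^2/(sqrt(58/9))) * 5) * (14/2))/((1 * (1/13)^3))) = -139057379370 * sqrt(58)/29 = -36518256895.79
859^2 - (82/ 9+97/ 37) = 245710466/ 333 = 737869.27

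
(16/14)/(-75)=-8/525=-0.02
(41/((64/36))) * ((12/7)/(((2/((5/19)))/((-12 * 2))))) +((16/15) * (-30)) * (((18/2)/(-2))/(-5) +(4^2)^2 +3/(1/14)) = -6443617/665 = -9689.65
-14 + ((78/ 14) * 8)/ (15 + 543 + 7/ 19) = -1033754/ 74263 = -13.92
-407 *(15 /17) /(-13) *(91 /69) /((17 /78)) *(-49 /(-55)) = 989898 /6647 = 148.92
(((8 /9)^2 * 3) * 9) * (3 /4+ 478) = 30640 /3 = 10213.33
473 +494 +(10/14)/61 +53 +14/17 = 7410243/7259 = 1020.84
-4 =-4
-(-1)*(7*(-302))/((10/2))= -2114/5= -422.80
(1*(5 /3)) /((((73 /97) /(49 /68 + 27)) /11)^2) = 20226537885125 /73923888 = 273613.02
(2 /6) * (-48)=-16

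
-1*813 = -813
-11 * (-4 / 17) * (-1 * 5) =-220 / 17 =-12.94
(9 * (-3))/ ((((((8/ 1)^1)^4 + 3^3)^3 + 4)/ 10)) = -270/ 70087408871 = -0.00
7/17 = 0.41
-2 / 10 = -1 / 5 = -0.20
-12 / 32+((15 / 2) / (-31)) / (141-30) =-3461 / 9176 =-0.38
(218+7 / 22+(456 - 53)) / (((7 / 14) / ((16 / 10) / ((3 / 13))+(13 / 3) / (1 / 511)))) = 41403401 / 15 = 2760226.73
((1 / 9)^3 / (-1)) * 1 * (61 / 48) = -61 / 34992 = -0.00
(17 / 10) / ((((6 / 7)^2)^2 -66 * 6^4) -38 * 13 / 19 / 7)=-40817 / 2053795580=-0.00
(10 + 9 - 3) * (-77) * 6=-7392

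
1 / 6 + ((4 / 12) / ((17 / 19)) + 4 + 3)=769 / 102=7.54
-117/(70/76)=-4446/35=-127.03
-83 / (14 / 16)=-664 / 7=-94.86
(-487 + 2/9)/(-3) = 4381/27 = 162.26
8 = 8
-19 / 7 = -2.71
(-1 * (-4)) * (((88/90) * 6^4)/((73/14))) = 354816/365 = 972.10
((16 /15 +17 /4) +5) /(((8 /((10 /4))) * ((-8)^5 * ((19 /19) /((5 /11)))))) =-3095 /69206016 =-0.00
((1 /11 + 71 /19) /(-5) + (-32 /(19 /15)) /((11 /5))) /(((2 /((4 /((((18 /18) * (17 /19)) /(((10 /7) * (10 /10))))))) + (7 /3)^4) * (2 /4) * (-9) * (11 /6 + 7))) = 5529600 /537537077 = 0.01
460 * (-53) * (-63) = 1535940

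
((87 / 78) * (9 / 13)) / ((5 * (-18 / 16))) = -116 / 845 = -0.14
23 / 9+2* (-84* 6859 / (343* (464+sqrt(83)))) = -23415335 / 4995207+8664* sqrt(83) / 555023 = -4.55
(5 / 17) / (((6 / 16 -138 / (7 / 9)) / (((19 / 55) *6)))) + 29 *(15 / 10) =53764789 / 1236070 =43.50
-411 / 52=-7.90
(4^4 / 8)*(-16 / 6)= -256 / 3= -85.33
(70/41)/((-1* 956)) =-35/19598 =-0.00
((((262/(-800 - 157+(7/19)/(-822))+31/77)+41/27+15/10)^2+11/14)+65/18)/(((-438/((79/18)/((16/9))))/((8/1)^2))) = -4364013980580411509377747/845839970719465894511724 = -5.16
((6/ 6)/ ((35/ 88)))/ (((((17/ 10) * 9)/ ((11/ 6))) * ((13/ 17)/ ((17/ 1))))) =6.70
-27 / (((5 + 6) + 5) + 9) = -1.08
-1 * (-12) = 12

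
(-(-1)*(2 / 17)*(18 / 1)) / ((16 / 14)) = 63 / 34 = 1.85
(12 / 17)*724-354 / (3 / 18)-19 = -27743 / 17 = -1631.94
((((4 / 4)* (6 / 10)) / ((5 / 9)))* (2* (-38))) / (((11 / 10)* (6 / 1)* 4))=-171 / 55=-3.11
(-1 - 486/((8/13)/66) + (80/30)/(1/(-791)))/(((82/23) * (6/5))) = -37421345/2952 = -12676.61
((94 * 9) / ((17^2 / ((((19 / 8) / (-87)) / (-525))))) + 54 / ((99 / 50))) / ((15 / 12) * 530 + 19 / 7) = 1760019823 / 42928739150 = 0.04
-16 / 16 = -1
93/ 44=2.11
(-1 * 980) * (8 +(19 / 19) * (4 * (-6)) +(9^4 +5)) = -6419000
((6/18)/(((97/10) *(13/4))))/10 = 0.00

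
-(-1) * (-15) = -15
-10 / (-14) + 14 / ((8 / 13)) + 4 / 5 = 3397 / 140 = 24.26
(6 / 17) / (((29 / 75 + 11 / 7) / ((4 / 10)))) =315 / 4369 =0.07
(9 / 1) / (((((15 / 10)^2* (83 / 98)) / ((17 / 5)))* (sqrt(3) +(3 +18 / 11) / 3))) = -623084 / 15355 +403172* sqrt(3) / 15355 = 4.90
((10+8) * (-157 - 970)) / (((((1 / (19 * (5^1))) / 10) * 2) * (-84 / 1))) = 229425 / 2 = 114712.50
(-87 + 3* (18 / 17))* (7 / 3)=-3325 / 17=-195.59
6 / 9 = 2 / 3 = 0.67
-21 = -21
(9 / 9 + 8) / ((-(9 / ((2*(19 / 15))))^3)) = -0.20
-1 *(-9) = 9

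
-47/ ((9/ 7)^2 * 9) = -2303/ 729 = -3.16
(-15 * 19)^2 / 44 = 1846.02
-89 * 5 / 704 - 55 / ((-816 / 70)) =146705 / 35904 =4.09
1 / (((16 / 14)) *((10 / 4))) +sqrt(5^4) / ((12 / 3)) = 33 / 5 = 6.60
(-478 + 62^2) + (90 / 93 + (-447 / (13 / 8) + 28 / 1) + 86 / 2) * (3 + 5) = 701674 / 403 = 1741.13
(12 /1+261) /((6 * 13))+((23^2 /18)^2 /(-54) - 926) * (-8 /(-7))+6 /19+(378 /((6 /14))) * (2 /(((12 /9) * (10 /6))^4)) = -11639661577729 /11634840000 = -1000.41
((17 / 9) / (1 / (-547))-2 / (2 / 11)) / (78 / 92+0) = -432308 / 351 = -1231.65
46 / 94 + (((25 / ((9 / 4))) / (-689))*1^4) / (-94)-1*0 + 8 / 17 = 4757017 / 4954599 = 0.96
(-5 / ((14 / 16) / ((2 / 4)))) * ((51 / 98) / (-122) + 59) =-3526765 / 20923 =-168.56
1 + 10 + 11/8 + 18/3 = 18.38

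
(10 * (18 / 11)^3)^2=3401222400 / 1771561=1919.90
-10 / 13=-0.77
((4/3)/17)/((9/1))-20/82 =-4426/18819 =-0.24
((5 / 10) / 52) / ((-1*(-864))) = 1 / 89856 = 0.00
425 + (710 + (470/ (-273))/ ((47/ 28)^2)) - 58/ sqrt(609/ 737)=2079335/ 1833 - 2 * sqrt(448833)/ 21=1070.58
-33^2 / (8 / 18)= -9801 / 4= -2450.25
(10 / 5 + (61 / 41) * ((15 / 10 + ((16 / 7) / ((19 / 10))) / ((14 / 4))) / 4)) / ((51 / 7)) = 273383 / 741608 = 0.37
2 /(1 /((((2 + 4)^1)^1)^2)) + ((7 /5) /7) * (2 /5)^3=45008 /625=72.01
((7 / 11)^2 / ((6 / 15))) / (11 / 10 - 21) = -1225 / 24079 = -0.05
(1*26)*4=104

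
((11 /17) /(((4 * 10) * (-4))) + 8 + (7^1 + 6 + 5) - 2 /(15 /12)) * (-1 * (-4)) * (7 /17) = 464499 /11560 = 40.18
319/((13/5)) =1595/13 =122.69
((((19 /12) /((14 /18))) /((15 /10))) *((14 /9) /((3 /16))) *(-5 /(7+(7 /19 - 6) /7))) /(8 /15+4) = -63175 /31518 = -2.00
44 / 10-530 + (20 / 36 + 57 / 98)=-2312881 / 4410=-524.46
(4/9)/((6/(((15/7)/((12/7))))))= 5/54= 0.09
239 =239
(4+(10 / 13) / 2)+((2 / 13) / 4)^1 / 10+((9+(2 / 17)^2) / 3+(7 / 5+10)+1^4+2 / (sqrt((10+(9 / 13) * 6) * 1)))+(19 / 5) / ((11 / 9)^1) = sqrt(598) / 46+56788669 / 2479620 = 23.43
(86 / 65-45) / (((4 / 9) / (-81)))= 2069631 / 260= 7960.12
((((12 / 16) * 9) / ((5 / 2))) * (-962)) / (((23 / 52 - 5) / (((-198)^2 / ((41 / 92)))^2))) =2928379414054228992 / 663995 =4410243170587.47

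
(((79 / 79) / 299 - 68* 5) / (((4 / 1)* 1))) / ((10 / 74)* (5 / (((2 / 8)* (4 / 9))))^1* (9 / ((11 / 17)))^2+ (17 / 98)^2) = -1092760750543 / 15125154783947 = -0.07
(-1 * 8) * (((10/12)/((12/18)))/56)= -5/28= -0.18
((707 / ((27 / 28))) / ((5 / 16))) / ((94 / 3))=158368 / 2115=74.88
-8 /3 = -2.67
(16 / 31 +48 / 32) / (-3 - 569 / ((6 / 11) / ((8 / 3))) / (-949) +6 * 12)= 213525 / 7618126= 0.03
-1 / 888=-0.00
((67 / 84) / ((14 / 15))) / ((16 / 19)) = 6365 / 6272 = 1.01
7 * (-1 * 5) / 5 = -7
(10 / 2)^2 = 25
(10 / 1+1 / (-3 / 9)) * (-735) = -5145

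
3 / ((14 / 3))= 9 / 14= 0.64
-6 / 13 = -0.46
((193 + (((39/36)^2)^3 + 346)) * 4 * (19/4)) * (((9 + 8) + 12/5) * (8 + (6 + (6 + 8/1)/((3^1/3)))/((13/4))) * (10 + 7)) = 232653104409881/4852224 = 47947725.50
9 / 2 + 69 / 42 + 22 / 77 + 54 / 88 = 2169 / 308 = 7.04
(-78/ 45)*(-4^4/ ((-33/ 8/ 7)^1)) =-372736/ 495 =-753.00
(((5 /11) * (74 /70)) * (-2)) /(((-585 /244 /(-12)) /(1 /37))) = -1952 /15015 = -0.13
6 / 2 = 3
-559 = -559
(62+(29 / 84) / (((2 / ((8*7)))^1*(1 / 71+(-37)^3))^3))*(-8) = -496.00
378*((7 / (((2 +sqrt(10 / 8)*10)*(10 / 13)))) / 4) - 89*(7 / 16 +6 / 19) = -14944753 / 183920 +17199*sqrt(5) / 484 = -1.80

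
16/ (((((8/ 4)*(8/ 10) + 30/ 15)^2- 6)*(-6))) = -100/ 261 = -0.38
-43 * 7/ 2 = -301/ 2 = -150.50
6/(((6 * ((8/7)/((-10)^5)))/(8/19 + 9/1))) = -15662500/19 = -824342.11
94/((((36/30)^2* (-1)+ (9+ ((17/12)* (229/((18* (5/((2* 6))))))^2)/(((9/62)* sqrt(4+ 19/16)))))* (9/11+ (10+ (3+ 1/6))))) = -143669387931300/45117318441177700367+ 8332774674760800* sqrt(83)/45117318441177700367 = 0.00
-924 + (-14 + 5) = -933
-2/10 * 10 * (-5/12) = 5/6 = 0.83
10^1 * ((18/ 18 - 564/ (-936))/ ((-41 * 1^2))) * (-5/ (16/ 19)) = 59375/ 25584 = 2.32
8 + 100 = 108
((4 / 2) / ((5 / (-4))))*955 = -1528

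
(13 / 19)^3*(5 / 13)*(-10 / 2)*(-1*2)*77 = 650650 / 6859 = 94.86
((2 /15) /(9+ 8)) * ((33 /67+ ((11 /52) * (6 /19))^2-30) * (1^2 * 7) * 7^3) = -386069762603 /694892510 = -555.58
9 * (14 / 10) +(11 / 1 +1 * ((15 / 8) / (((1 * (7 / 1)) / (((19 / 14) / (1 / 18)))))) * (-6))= -15347 / 980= -15.66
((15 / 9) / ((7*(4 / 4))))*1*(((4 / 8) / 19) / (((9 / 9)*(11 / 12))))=10 / 1463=0.01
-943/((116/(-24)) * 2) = 2829/29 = 97.55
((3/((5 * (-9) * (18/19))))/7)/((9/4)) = -38/8505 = -0.00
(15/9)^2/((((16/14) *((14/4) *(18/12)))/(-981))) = -2725/6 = -454.17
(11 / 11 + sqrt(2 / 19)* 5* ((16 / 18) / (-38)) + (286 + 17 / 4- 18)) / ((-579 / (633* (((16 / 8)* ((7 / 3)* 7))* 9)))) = -87815.73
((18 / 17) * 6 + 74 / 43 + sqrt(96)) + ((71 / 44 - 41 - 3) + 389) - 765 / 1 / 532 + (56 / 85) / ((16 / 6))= 4 * sqrt(6) + 111190587 / 314545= 363.29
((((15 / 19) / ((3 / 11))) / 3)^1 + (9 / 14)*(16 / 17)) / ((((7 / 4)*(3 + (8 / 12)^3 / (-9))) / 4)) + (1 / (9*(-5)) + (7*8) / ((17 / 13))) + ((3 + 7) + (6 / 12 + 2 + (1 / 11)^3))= 77248696900681 / 1366955673930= 56.51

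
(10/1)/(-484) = -5/242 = -0.02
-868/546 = -62/39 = -1.59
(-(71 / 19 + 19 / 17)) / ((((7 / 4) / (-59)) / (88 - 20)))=211456 / 19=11129.26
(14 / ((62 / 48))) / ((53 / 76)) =25536 / 1643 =15.54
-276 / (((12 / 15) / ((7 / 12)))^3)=-986125 / 9216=-107.00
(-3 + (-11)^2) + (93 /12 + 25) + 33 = 735 /4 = 183.75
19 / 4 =4.75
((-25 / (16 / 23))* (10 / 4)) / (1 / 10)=-14375 / 16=-898.44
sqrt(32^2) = 32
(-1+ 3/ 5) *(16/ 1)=-32/ 5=-6.40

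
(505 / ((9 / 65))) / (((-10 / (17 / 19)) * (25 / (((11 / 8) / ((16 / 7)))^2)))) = -132341209 / 28016640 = -4.72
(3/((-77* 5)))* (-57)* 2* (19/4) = 4.22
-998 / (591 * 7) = -998 / 4137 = -0.24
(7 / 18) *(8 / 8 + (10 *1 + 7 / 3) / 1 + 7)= 427 / 54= 7.91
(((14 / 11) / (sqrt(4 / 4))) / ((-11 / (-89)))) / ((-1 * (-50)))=0.21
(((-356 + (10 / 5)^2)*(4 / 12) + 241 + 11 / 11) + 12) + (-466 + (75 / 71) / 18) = -46757 / 142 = -329.27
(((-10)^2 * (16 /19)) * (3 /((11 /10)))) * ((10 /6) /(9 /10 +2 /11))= 800000 /2261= 353.83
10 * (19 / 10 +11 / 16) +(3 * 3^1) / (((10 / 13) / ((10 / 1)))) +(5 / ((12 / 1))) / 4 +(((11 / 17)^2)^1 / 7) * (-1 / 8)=13883123 / 97104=142.97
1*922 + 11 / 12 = 11075 / 12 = 922.92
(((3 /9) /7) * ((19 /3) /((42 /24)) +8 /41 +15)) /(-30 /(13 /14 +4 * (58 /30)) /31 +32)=913445411 /32512313988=0.03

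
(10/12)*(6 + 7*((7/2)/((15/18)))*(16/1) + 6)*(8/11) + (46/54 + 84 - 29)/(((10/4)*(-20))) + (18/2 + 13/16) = 35765821/118800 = 301.06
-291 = -291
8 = 8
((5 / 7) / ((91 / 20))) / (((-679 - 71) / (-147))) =2 / 65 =0.03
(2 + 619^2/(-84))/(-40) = 382993/3360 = 113.99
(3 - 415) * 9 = -3708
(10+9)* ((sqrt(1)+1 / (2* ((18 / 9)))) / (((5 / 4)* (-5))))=-19 / 5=-3.80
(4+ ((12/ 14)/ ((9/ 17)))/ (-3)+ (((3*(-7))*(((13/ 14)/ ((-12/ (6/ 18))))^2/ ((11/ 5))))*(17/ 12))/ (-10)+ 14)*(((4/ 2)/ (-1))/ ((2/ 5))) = -278798365/ 3193344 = -87.31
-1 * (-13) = 13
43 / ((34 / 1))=43 / 34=1.26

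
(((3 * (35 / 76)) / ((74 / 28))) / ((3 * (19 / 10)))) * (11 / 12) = 13475 / 160284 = 0.08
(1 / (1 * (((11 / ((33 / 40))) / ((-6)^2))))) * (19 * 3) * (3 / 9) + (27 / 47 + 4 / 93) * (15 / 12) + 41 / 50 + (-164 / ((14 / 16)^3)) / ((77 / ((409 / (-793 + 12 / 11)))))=16082203314587 / 294903065100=54.53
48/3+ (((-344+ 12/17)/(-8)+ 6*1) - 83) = -615/34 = -18.09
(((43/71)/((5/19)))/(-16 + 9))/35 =-817/86975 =-0.01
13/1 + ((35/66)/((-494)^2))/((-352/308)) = 1675062859/128851008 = 13.00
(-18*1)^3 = -5832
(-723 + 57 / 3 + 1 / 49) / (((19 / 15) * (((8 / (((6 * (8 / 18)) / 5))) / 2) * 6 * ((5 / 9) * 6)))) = -6899 / 1862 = -3.71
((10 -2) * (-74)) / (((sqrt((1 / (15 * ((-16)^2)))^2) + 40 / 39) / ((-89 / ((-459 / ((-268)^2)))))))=-62970134855680 / 7835589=-8036426.47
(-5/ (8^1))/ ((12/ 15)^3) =-625/ 512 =-1.22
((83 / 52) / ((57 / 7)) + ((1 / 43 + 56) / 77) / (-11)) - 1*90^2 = -79490537825 / 9813804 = -8099.87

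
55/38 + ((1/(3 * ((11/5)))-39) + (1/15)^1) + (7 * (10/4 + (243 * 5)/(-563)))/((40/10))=-172905033/4706680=-36.74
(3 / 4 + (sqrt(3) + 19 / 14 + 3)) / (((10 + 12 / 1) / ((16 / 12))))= 0.41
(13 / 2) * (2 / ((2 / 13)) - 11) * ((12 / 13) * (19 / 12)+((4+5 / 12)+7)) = 2009 / 12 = 167.42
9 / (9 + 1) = 9 / 10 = 0.90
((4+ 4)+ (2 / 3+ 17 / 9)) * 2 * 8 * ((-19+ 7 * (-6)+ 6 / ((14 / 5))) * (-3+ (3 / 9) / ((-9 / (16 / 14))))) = 360088000 / 11907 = 30241.71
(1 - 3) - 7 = -9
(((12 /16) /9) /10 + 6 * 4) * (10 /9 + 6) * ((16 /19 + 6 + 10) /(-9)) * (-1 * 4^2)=23601152 /4617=5111.79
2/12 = 1/6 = 0.17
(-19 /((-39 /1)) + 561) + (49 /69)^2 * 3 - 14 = 11326421 /20631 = 549.00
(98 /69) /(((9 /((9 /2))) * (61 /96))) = 1568 /1403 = 1.12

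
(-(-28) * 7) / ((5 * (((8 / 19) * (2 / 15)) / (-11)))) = -30723 / 4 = -7680.75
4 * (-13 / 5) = -52 / 5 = -10.40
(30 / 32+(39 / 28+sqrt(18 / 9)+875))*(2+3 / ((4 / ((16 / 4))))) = 4393.72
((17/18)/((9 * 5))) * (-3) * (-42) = 119/45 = 2.64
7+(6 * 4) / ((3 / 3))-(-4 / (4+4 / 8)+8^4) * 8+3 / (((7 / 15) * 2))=-4123561 / 126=-32726.67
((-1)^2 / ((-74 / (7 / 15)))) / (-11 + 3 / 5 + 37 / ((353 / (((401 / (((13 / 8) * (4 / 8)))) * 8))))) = -4589 / 293580792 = -0.00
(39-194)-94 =-249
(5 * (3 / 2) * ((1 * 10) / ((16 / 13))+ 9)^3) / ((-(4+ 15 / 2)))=-38570295 / 11776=-3275.33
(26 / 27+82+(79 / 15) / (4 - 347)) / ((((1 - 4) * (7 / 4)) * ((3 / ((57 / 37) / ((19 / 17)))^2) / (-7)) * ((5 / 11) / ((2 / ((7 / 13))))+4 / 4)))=1269859357624 / 20348685945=62.40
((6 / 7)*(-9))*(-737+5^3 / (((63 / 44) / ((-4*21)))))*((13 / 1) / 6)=944229 / 7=134889.86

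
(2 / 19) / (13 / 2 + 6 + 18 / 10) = 20 / 2717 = 0.01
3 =3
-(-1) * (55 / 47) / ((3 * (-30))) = -11 / 846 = -0.01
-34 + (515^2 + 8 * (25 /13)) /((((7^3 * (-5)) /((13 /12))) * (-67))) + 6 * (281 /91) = -15501481 /1195012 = -12.97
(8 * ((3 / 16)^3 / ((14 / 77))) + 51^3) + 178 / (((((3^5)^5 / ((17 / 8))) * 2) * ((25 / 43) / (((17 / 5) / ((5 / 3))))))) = 23977371109977174694009 / 180754903347840000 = 132651.29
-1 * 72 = -72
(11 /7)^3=1331 /343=3.88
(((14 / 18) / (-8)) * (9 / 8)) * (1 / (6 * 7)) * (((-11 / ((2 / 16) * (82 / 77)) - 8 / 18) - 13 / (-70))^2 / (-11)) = 4584407701129 / 2818205913600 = 1.63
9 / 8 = 1.12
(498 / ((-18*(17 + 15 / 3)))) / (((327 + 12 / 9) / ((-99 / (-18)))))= -83 / 3940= -0.02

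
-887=-887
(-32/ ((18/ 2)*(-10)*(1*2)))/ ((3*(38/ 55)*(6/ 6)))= 44/ 513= 0.09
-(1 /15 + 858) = -12871 /15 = -858.07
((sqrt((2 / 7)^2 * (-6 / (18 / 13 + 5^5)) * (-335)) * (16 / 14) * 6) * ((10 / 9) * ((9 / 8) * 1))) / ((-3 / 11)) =-440 * sqrt(1062001590) / 1991507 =-7.20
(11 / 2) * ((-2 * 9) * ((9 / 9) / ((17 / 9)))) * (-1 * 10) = 8910 / 17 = 524.12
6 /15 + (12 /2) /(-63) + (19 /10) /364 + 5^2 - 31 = -12427 /2184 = -5.69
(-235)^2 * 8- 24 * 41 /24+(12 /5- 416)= 2206727 /5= 441345.40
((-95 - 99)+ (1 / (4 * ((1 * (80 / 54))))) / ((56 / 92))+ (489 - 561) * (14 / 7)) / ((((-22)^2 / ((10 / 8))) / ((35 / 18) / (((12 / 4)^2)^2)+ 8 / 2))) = -4438379633 / 1264564224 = -3.51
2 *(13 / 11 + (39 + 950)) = 21784 / 11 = 1980.36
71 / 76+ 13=1059 / 76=13.93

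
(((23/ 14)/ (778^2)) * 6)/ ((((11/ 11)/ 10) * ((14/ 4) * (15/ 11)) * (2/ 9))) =2277/ 14829458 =0.00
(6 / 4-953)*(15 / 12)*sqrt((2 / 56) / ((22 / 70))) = -865*sqrt(55) / 16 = -400.94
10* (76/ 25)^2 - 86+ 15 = 2677/ 125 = 21.42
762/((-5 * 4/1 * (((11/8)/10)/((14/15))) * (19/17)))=-241808/1045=-231.40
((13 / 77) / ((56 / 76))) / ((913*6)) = 247 / 5905284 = 0.00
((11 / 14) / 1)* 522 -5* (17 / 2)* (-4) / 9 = 27029 / 63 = 429.03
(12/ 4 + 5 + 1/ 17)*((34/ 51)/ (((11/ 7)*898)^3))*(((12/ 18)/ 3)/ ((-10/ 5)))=-0.00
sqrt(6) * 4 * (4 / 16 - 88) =-351 * sqrt(6) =-859.77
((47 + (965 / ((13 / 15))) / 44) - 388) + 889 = 573.31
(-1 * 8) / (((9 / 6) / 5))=-80 / 3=-26.67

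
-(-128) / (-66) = -64 / 33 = -1.94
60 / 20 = 3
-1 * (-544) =544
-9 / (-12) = 0.75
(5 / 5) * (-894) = -894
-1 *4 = -4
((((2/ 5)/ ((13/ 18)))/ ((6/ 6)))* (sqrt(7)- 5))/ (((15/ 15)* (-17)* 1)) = 0.08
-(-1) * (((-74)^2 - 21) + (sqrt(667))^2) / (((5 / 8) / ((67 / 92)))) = 820348 / 115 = 7133.46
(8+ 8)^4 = 65536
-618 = -618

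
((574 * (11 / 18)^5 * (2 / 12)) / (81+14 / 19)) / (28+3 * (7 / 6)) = 0.00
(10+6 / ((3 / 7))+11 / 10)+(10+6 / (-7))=2397 / 70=34.24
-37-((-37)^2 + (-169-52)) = -1185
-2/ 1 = -2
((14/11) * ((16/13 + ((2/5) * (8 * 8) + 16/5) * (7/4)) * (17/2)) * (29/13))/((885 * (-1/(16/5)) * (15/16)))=-2964878336/616955625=-4.81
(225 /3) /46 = 75 /46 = 1.63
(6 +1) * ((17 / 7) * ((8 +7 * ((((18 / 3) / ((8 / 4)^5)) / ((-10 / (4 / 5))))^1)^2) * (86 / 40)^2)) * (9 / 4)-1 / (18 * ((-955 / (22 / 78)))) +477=8116845845999951 / 4290624000000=1891.76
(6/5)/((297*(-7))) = -0.00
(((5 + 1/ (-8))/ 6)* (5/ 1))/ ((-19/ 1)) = -65/ 304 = -0.21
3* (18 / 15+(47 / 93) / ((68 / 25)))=43819 / 10540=4.16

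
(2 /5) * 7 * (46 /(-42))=-46 /15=-3.07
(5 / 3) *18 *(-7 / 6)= -35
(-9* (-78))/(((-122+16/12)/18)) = -18954/181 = -104.72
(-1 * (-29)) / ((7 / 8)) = 232 / 7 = 33.14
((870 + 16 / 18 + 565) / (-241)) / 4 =-12923 / 8676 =-1.49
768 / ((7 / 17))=13056 / 7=1865.14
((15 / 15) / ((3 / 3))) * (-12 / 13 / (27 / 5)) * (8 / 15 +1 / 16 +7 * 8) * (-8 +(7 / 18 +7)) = 5.91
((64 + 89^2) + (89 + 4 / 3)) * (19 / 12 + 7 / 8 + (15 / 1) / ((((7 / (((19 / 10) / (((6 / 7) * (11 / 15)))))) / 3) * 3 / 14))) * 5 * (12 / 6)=1489232785 / 198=7521377.70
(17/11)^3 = 4913/1331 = 3.69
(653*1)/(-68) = -653/68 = -9.60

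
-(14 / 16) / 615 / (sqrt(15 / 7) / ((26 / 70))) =-0.00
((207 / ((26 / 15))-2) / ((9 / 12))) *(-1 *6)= -12212 / 13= -939.38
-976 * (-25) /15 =4880 /3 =1626.67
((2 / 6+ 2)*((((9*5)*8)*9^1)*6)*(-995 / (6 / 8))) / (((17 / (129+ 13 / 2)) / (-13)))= 106002842400 / 17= 6235461317.65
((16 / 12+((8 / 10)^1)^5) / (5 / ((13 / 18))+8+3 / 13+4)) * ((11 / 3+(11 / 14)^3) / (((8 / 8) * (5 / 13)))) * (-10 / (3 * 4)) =-22485629309 / 28824862500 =-0.78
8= 8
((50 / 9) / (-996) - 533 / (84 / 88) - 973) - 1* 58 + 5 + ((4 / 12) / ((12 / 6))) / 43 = -1068731060 / 674541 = -1584.38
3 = 3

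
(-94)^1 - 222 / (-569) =-93.61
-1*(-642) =642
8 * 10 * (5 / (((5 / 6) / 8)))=3840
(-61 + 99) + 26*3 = 116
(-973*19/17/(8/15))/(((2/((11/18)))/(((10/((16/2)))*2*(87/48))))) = -147433825/52224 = -2823.10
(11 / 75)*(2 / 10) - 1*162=-60739 / 375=-161.97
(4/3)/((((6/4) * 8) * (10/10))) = 0.11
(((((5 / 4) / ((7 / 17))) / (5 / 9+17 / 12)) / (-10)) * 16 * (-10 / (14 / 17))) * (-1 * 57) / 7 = -5930280 / 24353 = -243.51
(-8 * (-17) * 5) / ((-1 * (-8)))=85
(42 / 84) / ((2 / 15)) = 15 / 4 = 3.75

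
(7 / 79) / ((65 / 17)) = 119 / 5135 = 0.02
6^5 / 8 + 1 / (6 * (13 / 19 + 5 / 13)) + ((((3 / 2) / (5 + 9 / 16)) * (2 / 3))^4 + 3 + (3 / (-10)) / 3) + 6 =981.06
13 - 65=-52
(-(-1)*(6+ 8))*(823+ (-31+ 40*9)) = 16128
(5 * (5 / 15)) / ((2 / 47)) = 235 / 6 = 39.17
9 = 9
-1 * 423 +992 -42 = 527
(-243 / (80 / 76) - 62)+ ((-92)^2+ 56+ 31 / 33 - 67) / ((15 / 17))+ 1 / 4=4597823 / 495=9288.53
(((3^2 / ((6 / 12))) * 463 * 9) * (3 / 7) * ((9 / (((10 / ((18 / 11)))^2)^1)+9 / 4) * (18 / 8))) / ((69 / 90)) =91560611763 / 389620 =234999.77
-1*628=-628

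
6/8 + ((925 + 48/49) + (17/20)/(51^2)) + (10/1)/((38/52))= 669777049/712215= 940.41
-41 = -41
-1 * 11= -11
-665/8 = -83.12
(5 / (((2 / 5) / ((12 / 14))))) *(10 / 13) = 8.24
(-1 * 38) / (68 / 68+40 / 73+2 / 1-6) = 2774 / 179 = 15.50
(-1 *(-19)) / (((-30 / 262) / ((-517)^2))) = -44352154.73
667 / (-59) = -667 / 59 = -11.31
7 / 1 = 7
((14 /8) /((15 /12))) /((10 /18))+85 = 2188 /25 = 87.52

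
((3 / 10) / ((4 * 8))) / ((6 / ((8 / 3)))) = 1 / 240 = 0.00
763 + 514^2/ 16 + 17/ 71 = 4906239/ 284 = 17275.49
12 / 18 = 2 / 3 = 0.67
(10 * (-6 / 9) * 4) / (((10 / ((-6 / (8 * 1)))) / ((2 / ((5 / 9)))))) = 36 / 5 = 7.20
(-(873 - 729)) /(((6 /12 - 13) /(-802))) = -230976 /25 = -9239.04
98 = 98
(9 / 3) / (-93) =-1 / 31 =-0.03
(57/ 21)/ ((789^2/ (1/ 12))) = 19/ 52291764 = 0.00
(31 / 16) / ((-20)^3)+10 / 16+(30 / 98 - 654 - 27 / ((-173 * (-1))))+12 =-695765238787 / 1085056000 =-641.23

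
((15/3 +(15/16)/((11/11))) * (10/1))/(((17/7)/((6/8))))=9975/544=18.34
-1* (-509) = 509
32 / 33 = 0.97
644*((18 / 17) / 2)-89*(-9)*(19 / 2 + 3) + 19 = 352663 / 34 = 10372.44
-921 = -921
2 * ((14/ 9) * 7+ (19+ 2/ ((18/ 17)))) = 572/ 9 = 63.56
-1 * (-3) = 3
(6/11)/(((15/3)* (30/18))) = 18/275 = 0.07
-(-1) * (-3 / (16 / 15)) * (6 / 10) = -27 / 16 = -1.69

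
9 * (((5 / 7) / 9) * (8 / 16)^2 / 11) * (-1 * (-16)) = 20 / 77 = 0.26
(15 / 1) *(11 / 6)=27.50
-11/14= -0.79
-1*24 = -24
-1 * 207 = -207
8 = 8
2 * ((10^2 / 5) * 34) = 1360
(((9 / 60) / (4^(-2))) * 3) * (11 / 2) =198 / 5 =39.60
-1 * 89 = -89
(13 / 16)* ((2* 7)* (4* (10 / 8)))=56.88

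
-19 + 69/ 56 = -995/ 56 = -17.77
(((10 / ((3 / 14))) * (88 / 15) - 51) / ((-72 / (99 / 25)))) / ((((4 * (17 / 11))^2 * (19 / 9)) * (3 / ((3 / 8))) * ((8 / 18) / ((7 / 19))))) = -33625053 / 2136657920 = -0.02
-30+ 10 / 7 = -200 / 7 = -28.57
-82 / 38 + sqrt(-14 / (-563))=-41 / 19 + sqrt(7882) / 563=-2.00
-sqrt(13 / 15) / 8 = -sqrt(195) / 120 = -0.12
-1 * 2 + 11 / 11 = -1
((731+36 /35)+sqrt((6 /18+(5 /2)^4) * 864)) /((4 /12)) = 9 * sqrt(3782)+76863 /35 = 2749.57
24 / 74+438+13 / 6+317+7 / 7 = 168385 / 222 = 758.49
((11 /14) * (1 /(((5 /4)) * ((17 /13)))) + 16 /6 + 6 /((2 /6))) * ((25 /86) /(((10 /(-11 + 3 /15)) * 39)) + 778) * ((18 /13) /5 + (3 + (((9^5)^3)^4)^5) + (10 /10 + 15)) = 3999236077910027966363122440391733318757276672404163853276444656773434908651777059595043897556387533485047749527109977401750622084620012042040720231296573144614769438648049987866107746707659203512762101517600432873226227649950107974989714823422759209942423554291304551680288311906213849384926534788 /12971595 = 308307195677172157037212700000000000000000000000000000000000000000000000000000000000000000000000000000000000000000000000000000000000000000000000000000000000000000000000000000000000000000000000000000000000000000000000000000000000000000000000000000000000000000000000000000000000000000000000000.00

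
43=43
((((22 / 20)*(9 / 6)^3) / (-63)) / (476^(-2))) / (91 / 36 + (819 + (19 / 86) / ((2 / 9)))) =-25835733 / 1591580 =-16.23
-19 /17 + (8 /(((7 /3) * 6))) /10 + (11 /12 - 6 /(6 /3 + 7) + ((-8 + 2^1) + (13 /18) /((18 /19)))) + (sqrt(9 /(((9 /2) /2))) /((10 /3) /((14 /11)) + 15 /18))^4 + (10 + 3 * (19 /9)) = 44304266705654 /4260925974375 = 10.40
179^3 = 5735339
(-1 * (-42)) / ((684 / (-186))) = -217 / 19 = -11.42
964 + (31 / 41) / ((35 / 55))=277009 / 287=965.19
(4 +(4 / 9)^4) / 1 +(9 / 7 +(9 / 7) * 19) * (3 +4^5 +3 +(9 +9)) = 1237852540 / 45927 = 26952.61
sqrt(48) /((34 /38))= 76*sqrt(3) /17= 7.74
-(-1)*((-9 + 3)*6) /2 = -18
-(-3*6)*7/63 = 2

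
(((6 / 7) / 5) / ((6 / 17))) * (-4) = -68 / 35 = -1.94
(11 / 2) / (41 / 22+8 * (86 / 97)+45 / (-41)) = 0.70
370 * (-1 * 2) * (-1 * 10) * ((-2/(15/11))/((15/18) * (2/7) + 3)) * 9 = -512820/17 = -30165.88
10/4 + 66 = 137/2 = 68.50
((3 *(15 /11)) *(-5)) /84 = -75 /308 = -0.24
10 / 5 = 2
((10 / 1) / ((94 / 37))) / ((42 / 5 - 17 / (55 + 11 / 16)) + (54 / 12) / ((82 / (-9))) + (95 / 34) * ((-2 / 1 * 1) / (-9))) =2297799900 / 4799565787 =0.48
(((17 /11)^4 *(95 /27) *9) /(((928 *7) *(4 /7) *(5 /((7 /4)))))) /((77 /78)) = 20629687 /1195642624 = 0.02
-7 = -7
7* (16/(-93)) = -1.20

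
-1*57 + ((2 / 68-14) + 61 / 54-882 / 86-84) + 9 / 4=-12777479 / 78948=-161.85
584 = 584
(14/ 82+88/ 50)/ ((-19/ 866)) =-88.00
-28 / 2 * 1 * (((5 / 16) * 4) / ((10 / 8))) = -14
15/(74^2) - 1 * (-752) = 4117967/5476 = 752.00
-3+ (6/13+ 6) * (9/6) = 87/13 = 6.69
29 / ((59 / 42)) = 1218 / 59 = 20.64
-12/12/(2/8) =-4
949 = 949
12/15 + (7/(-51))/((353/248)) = 63332/90015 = 0.70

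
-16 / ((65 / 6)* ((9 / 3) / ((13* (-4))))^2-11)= 6656 / 4561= 1.46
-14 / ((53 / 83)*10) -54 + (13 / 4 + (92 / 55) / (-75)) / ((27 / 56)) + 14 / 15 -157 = -1213422356 / 5902875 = -205.56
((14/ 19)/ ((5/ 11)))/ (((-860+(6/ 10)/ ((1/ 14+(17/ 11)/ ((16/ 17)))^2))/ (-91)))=31225441247/ 181997454866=0.17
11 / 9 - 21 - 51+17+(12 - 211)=-2275 / 9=-252.78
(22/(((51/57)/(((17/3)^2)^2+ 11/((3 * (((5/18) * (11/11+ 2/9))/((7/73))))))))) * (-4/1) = -51022389176/502605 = -101515.88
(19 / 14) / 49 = 0.03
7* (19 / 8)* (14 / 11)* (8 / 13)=1862 / 143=13.02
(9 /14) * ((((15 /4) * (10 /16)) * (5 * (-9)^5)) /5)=-88968.92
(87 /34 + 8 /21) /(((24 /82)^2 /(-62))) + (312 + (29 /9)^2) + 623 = -182342263 /154224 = -1182.32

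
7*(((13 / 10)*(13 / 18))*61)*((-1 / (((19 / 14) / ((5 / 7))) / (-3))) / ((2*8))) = 72163 / 1824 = 39.56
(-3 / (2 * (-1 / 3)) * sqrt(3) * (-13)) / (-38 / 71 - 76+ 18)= 8307 * sqrt(3) / 8312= 1.73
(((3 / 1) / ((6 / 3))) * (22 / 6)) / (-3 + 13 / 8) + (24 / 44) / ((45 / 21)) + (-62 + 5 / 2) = -6957 / 110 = -63.25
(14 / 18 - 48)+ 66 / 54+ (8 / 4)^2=-42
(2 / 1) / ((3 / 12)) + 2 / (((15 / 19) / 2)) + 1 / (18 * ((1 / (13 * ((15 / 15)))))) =1241 / 90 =13.79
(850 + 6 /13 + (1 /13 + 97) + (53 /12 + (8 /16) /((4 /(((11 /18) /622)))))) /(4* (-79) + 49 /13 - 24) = -1108441463 /391501728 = -2.83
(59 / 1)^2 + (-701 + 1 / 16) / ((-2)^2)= 211569 / 64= 3305.77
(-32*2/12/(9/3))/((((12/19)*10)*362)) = -19/24435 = -0.00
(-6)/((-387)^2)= -2/49923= -0.00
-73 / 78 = -0.94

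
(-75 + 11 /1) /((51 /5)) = -320 /51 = -6.27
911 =911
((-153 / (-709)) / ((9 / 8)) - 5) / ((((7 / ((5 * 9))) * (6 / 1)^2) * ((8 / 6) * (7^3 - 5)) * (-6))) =0.00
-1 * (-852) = 852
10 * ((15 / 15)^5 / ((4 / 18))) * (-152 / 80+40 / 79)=-9909 / 158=-62.72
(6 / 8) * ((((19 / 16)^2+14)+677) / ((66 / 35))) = 6203995 / 22528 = 275.39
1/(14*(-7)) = -0.01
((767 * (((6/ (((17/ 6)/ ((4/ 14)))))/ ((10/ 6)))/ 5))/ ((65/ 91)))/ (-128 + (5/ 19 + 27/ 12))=-4197024/ 6755375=-0.62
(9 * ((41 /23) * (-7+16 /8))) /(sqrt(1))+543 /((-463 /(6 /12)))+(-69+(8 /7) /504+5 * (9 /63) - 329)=-4490395115 /9392418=-478.09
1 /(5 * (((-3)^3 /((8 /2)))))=-4 /135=-0.03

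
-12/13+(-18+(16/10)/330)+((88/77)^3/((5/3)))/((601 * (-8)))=-18.92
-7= -7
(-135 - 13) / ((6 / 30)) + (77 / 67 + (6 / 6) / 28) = -1386017 / 1876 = -738.82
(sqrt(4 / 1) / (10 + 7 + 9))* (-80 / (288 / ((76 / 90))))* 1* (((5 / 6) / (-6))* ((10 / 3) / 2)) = 475 / 113724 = 0.00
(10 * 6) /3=20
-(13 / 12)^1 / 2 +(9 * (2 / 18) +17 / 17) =35 / 24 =1.46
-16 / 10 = -8 / 5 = -1.60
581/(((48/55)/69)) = 734965/16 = 45935.31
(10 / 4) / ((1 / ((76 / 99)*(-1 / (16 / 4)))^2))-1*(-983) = 19270571 / 19602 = 983.09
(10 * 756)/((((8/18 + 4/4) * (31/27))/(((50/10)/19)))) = 9185400/7657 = 1199.61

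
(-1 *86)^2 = 7396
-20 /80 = -0.25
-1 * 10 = -10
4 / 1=4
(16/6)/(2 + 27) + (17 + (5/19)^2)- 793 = -24366769/31407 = -775.84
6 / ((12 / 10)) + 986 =991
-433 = -433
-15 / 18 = -5 / 6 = -0.83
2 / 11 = 0.18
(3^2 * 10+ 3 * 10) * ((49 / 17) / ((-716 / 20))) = -29400 / 3043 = -9.66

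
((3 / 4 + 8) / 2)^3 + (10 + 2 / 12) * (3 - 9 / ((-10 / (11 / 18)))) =920309 / 7680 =119.83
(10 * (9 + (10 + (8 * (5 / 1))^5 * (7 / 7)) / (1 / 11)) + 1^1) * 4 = 45056004764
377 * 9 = 3393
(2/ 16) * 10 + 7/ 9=73/ 36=2.03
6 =6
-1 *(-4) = 4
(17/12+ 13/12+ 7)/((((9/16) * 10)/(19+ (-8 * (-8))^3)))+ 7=19924703/45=442771.18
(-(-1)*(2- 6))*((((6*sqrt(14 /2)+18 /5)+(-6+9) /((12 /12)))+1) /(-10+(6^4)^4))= -12*sqrt(7) /1410554953723- 76 /7052774768615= -0.00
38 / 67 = 0.57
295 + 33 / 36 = 3551 / 12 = 295.92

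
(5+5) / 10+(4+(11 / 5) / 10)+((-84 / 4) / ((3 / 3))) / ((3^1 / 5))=-1489 / 50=-29.78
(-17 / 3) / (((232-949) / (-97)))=-1649 / 2151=-0.77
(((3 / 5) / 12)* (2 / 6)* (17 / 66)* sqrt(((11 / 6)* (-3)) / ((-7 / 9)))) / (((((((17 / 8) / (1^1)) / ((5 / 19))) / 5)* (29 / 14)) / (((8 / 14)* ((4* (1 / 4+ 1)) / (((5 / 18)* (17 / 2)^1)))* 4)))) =960* sqrt(154) / 721259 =0.02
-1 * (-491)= 491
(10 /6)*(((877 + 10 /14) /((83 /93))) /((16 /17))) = 1011840 /581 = 1741.55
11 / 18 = 0.61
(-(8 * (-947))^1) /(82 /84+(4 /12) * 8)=106064 /51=2079.69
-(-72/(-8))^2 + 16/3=-227/3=-75.67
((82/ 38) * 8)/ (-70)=-164/ 665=-0.25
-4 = -4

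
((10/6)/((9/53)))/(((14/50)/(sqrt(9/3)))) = 6625 * sqrt(3)/189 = 60.71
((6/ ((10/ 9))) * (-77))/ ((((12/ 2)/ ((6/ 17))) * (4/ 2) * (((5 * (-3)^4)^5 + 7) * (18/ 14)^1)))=-1617/ 1852354213032440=-0.00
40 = 40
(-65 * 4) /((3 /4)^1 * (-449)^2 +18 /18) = -1040 /604807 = -0.00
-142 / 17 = -8.35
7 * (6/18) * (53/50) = 371/150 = 2.47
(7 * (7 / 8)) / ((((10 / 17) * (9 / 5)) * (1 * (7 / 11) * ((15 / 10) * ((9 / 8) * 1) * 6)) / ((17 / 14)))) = 3179 / 2916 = 1.09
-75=-75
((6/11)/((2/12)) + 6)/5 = 102/55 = 1.85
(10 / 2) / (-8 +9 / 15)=-25 / 37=-0.68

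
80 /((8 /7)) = 70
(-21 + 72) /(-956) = -51 /956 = -0.05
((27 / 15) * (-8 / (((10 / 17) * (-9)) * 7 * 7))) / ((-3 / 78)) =-1768 / 1225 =-1.44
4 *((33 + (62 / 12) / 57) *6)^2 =512297956 / 3249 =157678.66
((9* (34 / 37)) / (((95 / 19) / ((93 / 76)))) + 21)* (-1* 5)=-161859 / 1406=-115.12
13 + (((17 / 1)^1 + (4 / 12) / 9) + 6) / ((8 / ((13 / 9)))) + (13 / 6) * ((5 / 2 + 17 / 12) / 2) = 83213 / 3888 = 21.40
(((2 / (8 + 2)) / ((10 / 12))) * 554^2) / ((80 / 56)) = 6445236 / 125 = 51561.89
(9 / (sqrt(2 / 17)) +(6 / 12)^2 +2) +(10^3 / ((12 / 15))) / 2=9*sqrt(34) / 2 +2509 / 4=653.49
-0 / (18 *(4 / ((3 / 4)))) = 0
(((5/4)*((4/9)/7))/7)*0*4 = 0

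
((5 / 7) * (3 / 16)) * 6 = 45 / 56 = 0.80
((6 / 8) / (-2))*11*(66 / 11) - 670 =-2779 / 4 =-694.75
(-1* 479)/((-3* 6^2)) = 479/108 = 4.44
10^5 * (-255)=-25500000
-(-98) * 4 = 392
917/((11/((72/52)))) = 16506/143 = 115.43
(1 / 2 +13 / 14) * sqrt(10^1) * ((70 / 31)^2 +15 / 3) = 97050 * sqrt(10) / 6727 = 45.62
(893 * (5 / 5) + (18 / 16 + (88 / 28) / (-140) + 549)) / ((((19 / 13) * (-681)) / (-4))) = 12256751 / 2113370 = 5.80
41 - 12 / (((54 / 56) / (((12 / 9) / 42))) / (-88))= 6137 / 81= 75.77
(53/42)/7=53/294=0.18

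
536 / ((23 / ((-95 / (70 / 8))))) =-40736 / 161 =-253.02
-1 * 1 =-1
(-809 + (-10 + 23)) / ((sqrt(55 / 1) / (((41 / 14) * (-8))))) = 130544 * sqrt(55) / 385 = 2514.65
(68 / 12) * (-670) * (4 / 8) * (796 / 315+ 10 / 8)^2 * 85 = -438534792403 / 190512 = -2301874.91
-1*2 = -2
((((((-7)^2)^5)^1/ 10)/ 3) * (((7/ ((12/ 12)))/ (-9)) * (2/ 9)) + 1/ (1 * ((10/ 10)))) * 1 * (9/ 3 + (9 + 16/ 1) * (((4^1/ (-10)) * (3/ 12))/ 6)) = -15324272842/ 3645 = -4204190.08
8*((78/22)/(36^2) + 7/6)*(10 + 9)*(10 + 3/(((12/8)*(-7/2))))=1675.92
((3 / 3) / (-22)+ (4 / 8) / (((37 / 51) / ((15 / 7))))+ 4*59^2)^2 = 1573990886990916 / 8116801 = 193917639.10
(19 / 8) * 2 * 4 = 19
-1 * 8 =-8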